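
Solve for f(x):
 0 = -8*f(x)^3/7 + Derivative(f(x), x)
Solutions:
 f(x) = -sqrt(14)*sqrt(-1/(C1 + 8*x))/2
 f(x) = sqrt(14)*sqrt(-1/(C1 + 8*x))/2


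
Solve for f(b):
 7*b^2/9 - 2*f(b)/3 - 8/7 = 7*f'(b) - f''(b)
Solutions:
 f(b) = C1*exp(b*(21 - sqrt(465))/6) + C2*exp(b*(21 + sqrt(465))/6) + 7*b^2/6 - 49*b/2 + 7253/28


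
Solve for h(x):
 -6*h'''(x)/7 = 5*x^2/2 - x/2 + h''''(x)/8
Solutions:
 h(x) = C1 + C2*x + C3*x^2 + C4*exp(-48*x/7) - 7*x^5/144 + 413*x^4/6912 - 2891*x^3/82944


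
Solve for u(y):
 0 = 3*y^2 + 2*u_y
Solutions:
 u(y) = C1 - y^3/2


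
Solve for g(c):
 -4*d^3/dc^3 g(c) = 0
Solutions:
 g(c) = C1 + C2*c + C3*c^2


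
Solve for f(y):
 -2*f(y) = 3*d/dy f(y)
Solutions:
 f(y) = C1*exp(-2*y/3)


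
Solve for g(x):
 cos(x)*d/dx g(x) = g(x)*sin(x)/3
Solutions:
 g(x) = C1/cos(x)^(1/3)


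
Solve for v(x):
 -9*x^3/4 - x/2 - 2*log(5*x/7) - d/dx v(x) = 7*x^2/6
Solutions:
 v(x) = C1 - 9*x^4/16 - 7*x^3/18 - x^2/4 - 2*x*log(x) - 2*x*log(5) + 2*x + 2*x*log(7)


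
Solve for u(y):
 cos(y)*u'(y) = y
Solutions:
 u(y) = C1 + Integral(y/cos(y), y)


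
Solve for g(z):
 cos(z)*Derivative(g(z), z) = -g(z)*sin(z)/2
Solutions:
 g(z) = C1*sqrt(cos(z))


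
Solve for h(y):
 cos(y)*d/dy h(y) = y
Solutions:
 h(y) = C1 + Integral(y/cos(y), y)


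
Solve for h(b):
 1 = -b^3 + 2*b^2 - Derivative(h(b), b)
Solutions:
 h(b) = C1 - b^4/4 + 2*b^3/3 - b


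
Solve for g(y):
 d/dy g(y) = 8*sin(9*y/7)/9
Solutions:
 g(y) = C1 - 56*cos(9*y/7)/81


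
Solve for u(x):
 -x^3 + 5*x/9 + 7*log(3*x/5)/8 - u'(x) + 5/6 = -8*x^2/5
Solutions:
 u(x) = C1 - x^4/4 + 8*x^3/15 + 5*x^2/18 + 7*x*log(x)/8 - 7*x*log(5)/8 - x/24 + 7*x*log(3)/8


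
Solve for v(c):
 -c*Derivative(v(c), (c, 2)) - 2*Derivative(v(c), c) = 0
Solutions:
 v(c) = C1 + C2/c


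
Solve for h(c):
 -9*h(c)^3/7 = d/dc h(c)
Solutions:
 h(c) = -sqrt(14)*sqrt(-1/(C1 - 9*c))/2
 h(c) = sqrt(14)*sqrt(-1/(C1 - 9*c))/2


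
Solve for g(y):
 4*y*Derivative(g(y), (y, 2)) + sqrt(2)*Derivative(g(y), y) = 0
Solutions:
 g(y) = C1 + C2*y^(1 - sqrt(2)/4)


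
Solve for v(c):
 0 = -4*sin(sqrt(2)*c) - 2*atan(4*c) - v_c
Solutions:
 v(c) = C1 - 2*c*atan(4*c) + log(16*c^2 + 1)/4 + 2*sqrt(2)*cos(sqrt(2)*c)


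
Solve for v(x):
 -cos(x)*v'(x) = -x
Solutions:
 v(x) = C1 + Integral(x/cos(x), x)


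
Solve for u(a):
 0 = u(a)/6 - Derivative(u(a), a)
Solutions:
 u(a) = C1*exp(a/6)


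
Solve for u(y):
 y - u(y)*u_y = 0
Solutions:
 u(y) = -sqrt(C1 + y^2)
 u(y) = sqrt(C1 + y^2)


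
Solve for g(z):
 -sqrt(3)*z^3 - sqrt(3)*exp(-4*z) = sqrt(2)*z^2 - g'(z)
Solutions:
 g(z) = C1 + sqrt(3)*z^4/4 + sqrt(2)*z^3/3 - sqrt(3)*exp(-4*z)/4


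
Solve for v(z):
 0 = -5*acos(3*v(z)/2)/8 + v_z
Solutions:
 Integral(1/acos(3*_y/2), (_y, v(z))) = C1 + 5*z/8


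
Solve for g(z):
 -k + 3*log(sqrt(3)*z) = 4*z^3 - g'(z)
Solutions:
 g(z) = C1 + k*z + z^4 - 3*z*log(z) - 3*z*log(3)/2 + 3*z


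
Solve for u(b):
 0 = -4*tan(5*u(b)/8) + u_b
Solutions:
 u(b) = -8*asin(C1*exp(5*b/2))/5 + 8*pi/5
 u(b) = 8*asin(C1*exp(5*b/2))/5


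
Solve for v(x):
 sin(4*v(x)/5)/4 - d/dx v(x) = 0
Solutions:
 -x/4 + 5*log(cos(4*v(x)/5) - 1)/8 - 5*log(cos(4*v(x)/5) + 1)/8 = C1


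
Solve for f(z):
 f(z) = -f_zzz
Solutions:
 f(z) = C3*exp(-z) + (C1*sin(sqrt(3)*z/2) + C2*cos(sqrt(3)*z/2))*exp(z/2)


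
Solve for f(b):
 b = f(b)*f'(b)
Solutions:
 f(b) = -sqrt(C1 + b^2)
 f(b) = sqrt(C1 + b^2)


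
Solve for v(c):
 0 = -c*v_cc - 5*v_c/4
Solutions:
 v(c) = C1 + C2/c^(1/4)


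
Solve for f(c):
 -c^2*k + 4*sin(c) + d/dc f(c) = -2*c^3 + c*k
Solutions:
 f(c) = C1 - c^4/2 + c^3*k/3 + c^2*k/2 + 4*cos(c)


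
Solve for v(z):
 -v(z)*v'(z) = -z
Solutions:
 v(z) = -sqrt(C1 + z^2)
 v(z) = sqrt(C1 + z^2)


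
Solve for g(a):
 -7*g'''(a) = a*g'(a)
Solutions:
 g(a) = C1 + Integral(C2*airyai(-7^(2/3)*a/7) + C3*airybi(-7^(2/3)*a/7), a)


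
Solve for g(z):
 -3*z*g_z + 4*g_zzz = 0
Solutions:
 g(z) = C1 + Integral(C2*airyai(6^(1/3)*z/2) + C3*airybi(6^(1/3)*z/2), z)


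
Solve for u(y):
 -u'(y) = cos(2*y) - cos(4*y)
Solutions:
 u(y) = C1 - sin(2*y)/2 + sin(4*y)/4


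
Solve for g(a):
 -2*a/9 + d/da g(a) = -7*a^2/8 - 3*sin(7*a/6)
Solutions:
 g(a) = C1 - 7*a^3/24 + a^2/9 + 18*cos(7*a/6)/7


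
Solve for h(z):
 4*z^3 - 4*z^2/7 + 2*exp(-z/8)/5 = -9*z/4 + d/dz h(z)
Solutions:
 h(z) = C1 + z^4 - 4*z^3/21 + 9*z^2/8 - 16*exp(-z/8)/5


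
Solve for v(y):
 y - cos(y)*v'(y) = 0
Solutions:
 v(y) = C1 + Integral(y/cos(y), y)


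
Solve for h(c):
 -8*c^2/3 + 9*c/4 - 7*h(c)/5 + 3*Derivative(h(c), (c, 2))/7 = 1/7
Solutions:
 h(c) = C1*exp(-7*sqrt(15)*c/15) + C2*exp(7*sqrt(15)*c/15) - 40*c^2/21 + 45*c/28 - 435/343


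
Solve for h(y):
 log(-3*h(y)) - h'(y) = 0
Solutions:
 -Integral(1/(log(-_y) + log(3)), (_y, h(y))) = C1 - y


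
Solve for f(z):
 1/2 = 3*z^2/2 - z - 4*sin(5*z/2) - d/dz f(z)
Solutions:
 f(z) = C1 + z^3/2 - z^2/2 - z/2 + 8*cos(5*z/2)/5


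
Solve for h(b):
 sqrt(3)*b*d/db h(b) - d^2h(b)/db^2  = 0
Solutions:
 h(b) = C1 + C2*erfi(sqrt(2)*3^(1/4)*b/2)


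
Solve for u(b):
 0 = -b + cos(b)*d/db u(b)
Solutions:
 u(b) = C1 + Integral(b/cos(b), b)


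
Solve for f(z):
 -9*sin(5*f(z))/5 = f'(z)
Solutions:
 f(z) = -acos((-C1 - exp(18*z))/(C1 - exp(18*z)))/5 + 2*pi/5
 f(z) = acos((-C1 - exp(18*z))/(C1 - exp(18*z)))/5


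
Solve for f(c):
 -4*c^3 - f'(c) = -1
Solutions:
 f(c) = C1 - c^4 + c


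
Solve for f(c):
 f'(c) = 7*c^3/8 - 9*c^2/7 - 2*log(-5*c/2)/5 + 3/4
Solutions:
 f(c) = C1 + 7*c^4/32 - 3*c^3/7 - 2*c*log(-c)/5 + c*(-8*log(5) + 8*log(2) + 23)/20


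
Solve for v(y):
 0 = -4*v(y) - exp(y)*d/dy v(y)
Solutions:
 v(y) = C1*exp(4*exp(-y))


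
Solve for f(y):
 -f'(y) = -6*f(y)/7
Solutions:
 f(y) = C1*exp(6*y/7)


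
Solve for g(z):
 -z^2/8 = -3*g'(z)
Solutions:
 g(z) = C1 + z^3/72


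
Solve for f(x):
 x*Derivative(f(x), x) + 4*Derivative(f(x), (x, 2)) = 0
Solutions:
 f(x) = C1 + C2*erf(sqrt(2)*x/4)


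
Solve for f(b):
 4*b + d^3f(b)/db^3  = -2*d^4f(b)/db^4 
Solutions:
 f(b) = C1 + C2*b + C3*b^2 + C4*exp(-b/2) - b^4/6 + 4*b^3/3


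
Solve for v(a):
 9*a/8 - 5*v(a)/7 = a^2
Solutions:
 v(a) = 7*a*(9 - 8*a)/40


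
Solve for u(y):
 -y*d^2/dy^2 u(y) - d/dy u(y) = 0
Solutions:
 u(y) = C1 + C2*log(y)


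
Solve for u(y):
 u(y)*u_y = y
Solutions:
 u(y) = -sqrt(C1 + y^2)
 u(y) = sqrt(C1 + y^2)


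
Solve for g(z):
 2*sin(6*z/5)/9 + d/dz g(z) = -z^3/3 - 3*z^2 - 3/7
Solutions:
 g(z) = C1 - z^4/12 - z^3 - 3*z/7 + 5*cos(6*z/5)/27


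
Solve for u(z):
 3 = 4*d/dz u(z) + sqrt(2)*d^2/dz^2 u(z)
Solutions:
 u(z) = C1 + C2*exp(-2*sqrt(2)*z) + 3*z/4


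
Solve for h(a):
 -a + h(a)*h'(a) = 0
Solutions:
 h(a) = -sqrt(C1 + a^2)
 h(a) = sqrt(C1 + a^2)


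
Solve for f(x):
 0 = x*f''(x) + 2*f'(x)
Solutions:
 f(x) = C1 + C2/x


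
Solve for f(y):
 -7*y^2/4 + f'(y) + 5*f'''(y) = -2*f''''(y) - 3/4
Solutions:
 f(y) = C1 + C2*exp(y*(-10 + 25/(12*sqrt(114) + 179)^(1/3) + (12*sqrt(114) + 179)^(1/3))/12)*sin(sqrt(3)*y*(-(12*sqrt(114) + 179)^(1/3) + 25/(12*sqrt(114) + 179)^(1/3))/12) + C3*exp(y*(-10 + 25/(12*sqrt(114) + 179)^(1/3) + (12*sqrt(114) + 179)^(1/3))/12)*cos(sqrt(3)*y*(-(12*sqrt(114) + 179)^(1/3) + 25/(12*sqrt(114) + 179)^(1/3))/12) + C4*exp(-y*(25/(12*sqrt(114) + 179)^(1/3) + 5 + (12*sqrt(114) + 179)^(1/3))/6) + 7*y^3/12 - 73*y/4


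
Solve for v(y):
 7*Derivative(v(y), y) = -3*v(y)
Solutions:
 v(y) = C1*exp(-3*y/7)


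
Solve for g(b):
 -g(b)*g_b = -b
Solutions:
 g(b) = -sqrt(C1 + b^2)
 g(b) = sqrt(C1 + b^2)


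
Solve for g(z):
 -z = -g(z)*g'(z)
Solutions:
 g(z) = -sqrt(C1 + z^2)
 g(z) = sqrt(C1 + z^2)


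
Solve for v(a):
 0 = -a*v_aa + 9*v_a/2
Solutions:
 v(a) = C1 + C2*a^(11/2)


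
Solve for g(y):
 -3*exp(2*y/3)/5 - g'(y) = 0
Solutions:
 g(y) = C1 - 9*exp(2*y/3)/10


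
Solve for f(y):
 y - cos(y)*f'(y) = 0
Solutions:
 f(y) = C1 + Integral(y/cos(y), y)


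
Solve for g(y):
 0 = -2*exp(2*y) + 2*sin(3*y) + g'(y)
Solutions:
 g(y) = C1 + exp(2*y) + 2*cos(3*y)/3


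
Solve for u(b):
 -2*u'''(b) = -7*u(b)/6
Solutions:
 u(b) = C3*exp(126^(1/3)*b/6) + (C1*sin(14^(1/3)*3^(1/6)*b/4) + C2*cos(14^(1/3)*3^(1/6)*b/4))*exp(-126^(1/3)*b/12)


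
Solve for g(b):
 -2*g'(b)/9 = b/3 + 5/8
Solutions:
 g(b) = C1 - 3*b^2/4 - 45*b/16


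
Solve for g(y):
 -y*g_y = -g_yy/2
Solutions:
 g(y) = C1 + C2*erfi(y)


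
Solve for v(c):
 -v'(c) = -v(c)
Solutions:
 v(c) = C1*exp(c)


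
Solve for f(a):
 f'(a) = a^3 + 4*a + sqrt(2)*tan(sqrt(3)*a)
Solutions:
 f(a) = C1 + a^4/4 + 2*a^2 - sqrt(6)*log(cos(sqrt(3)*a))/3


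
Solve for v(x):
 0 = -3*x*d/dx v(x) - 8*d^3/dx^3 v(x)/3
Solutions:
 v(x) = C1 + Integral(C2*airyai(-3^(2/3)*x/2) + C3*airybi(-3^(2/3)*x/2), x)


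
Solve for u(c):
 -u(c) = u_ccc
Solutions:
 u(c) = C3*exp(-c) + (C1*sin(sqrt(3)*c/2) + C2*cos(sqrt(3)*c/2))*exp(c/2)


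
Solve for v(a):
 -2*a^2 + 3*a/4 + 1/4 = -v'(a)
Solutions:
 v(a) = C1 + 2*a^3/3 - 3*a^2/8 - a/4


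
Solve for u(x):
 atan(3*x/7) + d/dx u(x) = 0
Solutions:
 u(x) = C1 - x*atan(3*x/7) + 7*log(9*x^2 + 49)/6


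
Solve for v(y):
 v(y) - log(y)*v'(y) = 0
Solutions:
 v(y) = C1*exp(li(y))


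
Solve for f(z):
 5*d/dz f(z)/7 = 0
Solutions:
 f(z) = C1


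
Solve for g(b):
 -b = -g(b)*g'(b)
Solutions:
 g(b) = -sqrt(C1 + b^2)
 g(b) = sqrt(C1 + b^2)


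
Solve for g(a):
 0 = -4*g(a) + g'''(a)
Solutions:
 g(a) = C3*exp(2^(2/3)*a) + (C1*sin(2^(2/3)*sqrt(3)*a/2) + C2*cos(2^(2/3)*sqrt(3)*a/2))*exp(-2^(2/3)*a/2)


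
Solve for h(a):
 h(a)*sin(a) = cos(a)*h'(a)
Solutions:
 h(a) = C1/cos(a)


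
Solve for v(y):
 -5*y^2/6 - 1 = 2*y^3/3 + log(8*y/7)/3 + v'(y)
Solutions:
 v(y) = C1 - y^4/6 - 5*y^3/18 - y*log(y)/3 - 2*y/3 + y*log(7^(1/3)/2)


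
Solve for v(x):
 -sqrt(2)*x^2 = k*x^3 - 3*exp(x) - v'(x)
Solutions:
 v(x) = C1 + k*x^4/4 + sqrt(2)*x^3/3 - 3*exp(x)


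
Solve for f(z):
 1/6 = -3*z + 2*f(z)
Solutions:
 f(z) = 3*z/2 + 1/12


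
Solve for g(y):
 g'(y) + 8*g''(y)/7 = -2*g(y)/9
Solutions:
 g(y) = (C1*sin(sqrt(7)*y/48) + C2*cos(sqrt(7)*y/48))*exp(-7*y/16)


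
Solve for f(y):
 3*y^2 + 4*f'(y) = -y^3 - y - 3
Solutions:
 f(y) = C1 - y^4/16 - y^3/4 - y^2/8 - 3*y/4


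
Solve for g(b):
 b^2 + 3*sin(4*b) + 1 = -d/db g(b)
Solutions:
 g(b) = C1 - b^3/3 - b + 3*cos(4*b)/4


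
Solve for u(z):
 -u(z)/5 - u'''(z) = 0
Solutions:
 u(z) = C3*exp(-5^(2/3)*z/5) + (C1*sin(sqrt(3)*5^(2/3)*z/10) + C2*cos(sqrt(3)*5^(2/3)*z/10))*exp(5^(2/3)*z/10)


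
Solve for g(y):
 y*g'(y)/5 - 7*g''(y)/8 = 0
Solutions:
 g(y) = C1 + C2*erfi(2*sqrt(35)*y/35)


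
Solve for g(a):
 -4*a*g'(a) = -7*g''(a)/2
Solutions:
 g(a) = C1 + C2*erfi(2*sqrt(7)*a/7)


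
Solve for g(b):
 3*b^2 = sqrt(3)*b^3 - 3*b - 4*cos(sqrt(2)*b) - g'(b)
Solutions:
 g(b) = C1 + sqrt(3)*b^4/4 - b^3 - 3*b^2/2 - 2*sqrt(2)*sin(sqrt(2)*b)


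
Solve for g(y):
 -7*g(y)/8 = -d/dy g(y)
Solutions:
 g(y) = C1*exp(7*y/8)


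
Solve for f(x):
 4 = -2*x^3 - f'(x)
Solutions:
 f(x) = C1 - x^4/2 - 4*x


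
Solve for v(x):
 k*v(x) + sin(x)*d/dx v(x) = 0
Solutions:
 v(x) = C1*exp(k*(-log(cos(x) - 1) + log(cos(x) + 1))/2)


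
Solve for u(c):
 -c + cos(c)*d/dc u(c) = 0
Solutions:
 u(c) = C1 + Integral(c/cos(c), c)


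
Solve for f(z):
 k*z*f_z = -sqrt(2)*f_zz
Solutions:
 f(z) = Piecewise((-2^(3/4)*sqrt(pi)*C1*erf(2^(1/4)*sqrt(k)*z/2)/(2*sqrt(k)) - C2, (k > 0) | (k < 0)), (-C1*z - C2, True))


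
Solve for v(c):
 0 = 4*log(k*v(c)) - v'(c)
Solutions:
 li(k*v(c))/k = C1 + 4*c


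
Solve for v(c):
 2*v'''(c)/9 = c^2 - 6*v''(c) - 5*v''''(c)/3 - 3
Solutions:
 v(c) = C1 + C2*c + c^4/72 - c^3/486 - 1295*c^2/4374 + (C3*sin(sqrt(809)*c/15) + C4*cos(sqrt(809)*c/15))*exp(-c/15)


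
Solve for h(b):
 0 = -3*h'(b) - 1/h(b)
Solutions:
 h(b) = -sqrt(C1 - 6*b)/3
 h(b) = sqrt(C1 - 6*b)/3


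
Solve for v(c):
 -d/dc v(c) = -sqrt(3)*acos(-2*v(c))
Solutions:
 Integral(1/acos(-2*_y), (_y, v(c))) = C1 + sqrt(3)*c


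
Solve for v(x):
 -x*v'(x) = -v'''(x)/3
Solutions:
 v(x) = C1 + Integral(C2*airyai(3^(1/3)*x) + C3*airybi(3^(1/3)*x), x)


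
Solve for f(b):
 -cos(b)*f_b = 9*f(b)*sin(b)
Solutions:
 f(b) = C1*cos(b)^9


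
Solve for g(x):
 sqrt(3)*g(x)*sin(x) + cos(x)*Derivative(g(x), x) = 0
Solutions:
 g(x) = C1*cos(x)^(sqrt(3))


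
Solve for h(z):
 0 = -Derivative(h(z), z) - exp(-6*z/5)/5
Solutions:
 h(z) = C1 + exp(-6*z/5)/6


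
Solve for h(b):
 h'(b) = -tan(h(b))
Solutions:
 h(b) = pi - asin(C1*exp(-b))
 h(b) = asin(C1*exp(-b))


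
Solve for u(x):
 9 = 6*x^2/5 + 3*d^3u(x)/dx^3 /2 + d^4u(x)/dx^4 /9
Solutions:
 u(x) = C1 + C2*x + C3*x^2 + C4*exp(-27*x/2) - x^5/75 + 2*x^4/405 + 10919*x^3/10935


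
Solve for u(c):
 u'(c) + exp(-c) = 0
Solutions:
 u(c) = C1 + exp(-c)


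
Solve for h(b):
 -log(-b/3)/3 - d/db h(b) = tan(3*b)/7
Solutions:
 h(b) = C1 - b*log(-b)/3 + b/3 + b*log(3)/3 + log(cos(3*b))/21


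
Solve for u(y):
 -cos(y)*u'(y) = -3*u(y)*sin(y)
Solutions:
 u(y) = C1/cos(y)^3


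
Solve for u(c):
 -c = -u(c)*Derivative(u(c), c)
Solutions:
 u(c) = -sqrt(C1 + c^2)
 u(c) = sqrt(C1 + c^2)


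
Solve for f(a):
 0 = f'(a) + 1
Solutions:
 f(a) = C1 - a


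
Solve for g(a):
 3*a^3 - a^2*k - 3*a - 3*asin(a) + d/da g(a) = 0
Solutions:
 g(a) = C1 - 3*a^4/4 + a^3*k/3 + 3*a^2/2 + 3*a*asin(a) + 3*sqrt(1 - a^2)


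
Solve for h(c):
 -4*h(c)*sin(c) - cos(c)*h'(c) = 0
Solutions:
 h(c) = C1*cos(c)^4


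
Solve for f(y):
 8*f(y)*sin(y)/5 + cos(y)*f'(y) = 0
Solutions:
 f(y) = C1*cos(y)^(8/5)


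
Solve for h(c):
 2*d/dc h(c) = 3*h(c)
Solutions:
 h(c) = C1*exp(3*c/2)


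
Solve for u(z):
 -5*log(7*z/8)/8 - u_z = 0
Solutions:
 u(z) = C1 - 5*z*log(z)/8 - 5*z*log(7)/8 + 5*z/8 + 15*z*log(2)/8


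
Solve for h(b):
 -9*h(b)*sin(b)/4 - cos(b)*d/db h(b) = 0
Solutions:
 h(b) = C1*cos(b)^(9/4)


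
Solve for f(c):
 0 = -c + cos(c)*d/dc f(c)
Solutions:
 f(c) = C1 + Integral(c/cos(c), c)


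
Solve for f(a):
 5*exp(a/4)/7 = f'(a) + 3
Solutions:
 f(a) = C1 - 3*a + 20*exp(a/4)/7


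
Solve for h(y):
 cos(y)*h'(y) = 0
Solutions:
 h(y) = C1


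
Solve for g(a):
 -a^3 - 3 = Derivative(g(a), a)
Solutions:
 g(a) = C1 - a^4/4 - 3*a


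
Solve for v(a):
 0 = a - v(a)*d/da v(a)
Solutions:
 v(a) = -sqrt(C1 + a^2)
 v(a) = sqrt(C1 + a^2)


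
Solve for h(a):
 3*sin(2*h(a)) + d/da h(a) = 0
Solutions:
 h(a) = pi - acos((-C1 - exp(12*a))/(C1 - exp(12*a)))/2
 h(a) = acos((-C1 - exp(12*a))/(C1 - exp(12*a)))/2


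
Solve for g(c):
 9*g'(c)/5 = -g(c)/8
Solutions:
 g(c) = C1*exp(-5*c/72)


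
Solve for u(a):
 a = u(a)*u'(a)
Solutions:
 u(a) = -sqrt(C1 + a^2)
 u(a) = sqrt(C1 + a^2)


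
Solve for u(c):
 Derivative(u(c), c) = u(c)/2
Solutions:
 u(c) = C1*exp(c/2)


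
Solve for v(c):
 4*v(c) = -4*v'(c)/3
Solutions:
 v(c) = C1*exp(-3*c)


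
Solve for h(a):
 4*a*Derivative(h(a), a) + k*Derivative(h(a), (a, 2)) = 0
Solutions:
 h(a) = C1 + C2*sqrt(k)*erf(sqrt(2)*a*sqrt(1/k))


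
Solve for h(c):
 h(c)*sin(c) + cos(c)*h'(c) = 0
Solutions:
 h(c) = C1*cos(c)


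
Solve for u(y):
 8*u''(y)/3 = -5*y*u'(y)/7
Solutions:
 u(y) = C1 + C2*erf(sqrt(105)*y/28)


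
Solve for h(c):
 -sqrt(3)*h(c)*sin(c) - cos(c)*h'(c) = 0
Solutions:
 h(c) = C1*cos(c)^(sqrt(3))


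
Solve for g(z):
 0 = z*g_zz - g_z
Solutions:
 g(z) = C1 + C2*z^2


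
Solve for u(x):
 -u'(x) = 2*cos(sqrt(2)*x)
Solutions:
 u(x) = C1 - sqrt(2)*sin(sqrt(2)*x)


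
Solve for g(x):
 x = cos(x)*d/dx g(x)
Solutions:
 g(x) = C1 + Integral(x/cos(x), x)


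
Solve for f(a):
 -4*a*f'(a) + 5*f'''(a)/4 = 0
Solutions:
 f(a) = C1 + Integral(C2*airyai(2*2^(1/3)*5^(2/3)*a/5) + C3*airybi(2*2^(1/3)*5^(2/3)*a/5), a)


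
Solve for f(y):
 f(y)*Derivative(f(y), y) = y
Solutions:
 f(y) = -sqrt(C1 + y^2)
 f(y) = sqrt(C1 + y^2)


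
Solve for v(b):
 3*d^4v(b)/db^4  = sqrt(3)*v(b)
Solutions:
 v(b) = C1*exp(-3^(7/8)*b/3) + C2*exp(3^(7/8)*b/3) + C3*sin(3^(7/8)*b/3) + C4*cos(3^(7/8)*b/3)


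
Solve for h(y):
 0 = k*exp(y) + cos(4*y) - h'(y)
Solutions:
 h(y) = C1 + k*exp(y) + sin(4*y)/4


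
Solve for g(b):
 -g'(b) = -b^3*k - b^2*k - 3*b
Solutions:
 g(b) = C1 + b^4*k/4 + b^3*k/3 + 3*b^2/2


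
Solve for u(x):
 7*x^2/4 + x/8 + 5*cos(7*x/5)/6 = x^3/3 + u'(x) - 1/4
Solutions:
 u(x) = C1 - x^4/12 + 7*x^3/12 + x^2/16 + x/4 + 25*sin(7*x/5)/42


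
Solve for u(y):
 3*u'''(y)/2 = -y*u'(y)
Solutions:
 u(y) = C1 + Integral(C2*airyai(-2^(1/3)*3^(2/3)*y/3) + C3*airybi(-2^(1/3)*3^(2/3)*y/3), y)


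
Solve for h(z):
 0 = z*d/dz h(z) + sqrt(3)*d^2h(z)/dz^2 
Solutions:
 h(z) = C1 + C2*erf(sqrt(2)*3^(3/4)*z/6)


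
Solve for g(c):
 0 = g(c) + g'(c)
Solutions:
 g(c) = C1*exp(-c)


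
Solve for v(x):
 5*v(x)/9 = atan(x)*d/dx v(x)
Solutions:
 v(x) = C1*exp(5*Integral(1/atan(x), x)/9)


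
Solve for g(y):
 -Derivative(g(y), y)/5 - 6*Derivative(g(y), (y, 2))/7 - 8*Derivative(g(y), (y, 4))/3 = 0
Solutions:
 g(y) = C1 + C2*exp(y*(-10*3^(2/3)*490^(1/3)/(49 + sqrt(4501))^(1/3) + 2100^(1/3)*(49 + sqrt(4501))^(1/3))/280)*sin(3^(1/6)*y*(30*490^(1/3)/(49 + sqrt(4501))^(1/3) + 3^(2/3)*700^(1/3)*(49 + sqrt(4501))^(1/3))/280) + C3*exp(y*(-10*3^(2/3)*490^(1/3)/(49 + sqrt(4501))^(1/3) + 2100^(1/3)*(49 + sqrt(4501))^(1/3))/280)*cos(3^(1/6)*y*(30*490^(1/3)/(49 + sqrt(4501))^(1/3) + 3^(2/3)*700^(1/3)*(49 + sqrt(4501))^(1/3))/280) + C4*exp(-y*(-10*3^(2/3)*490^(1/3)/(49 + sqrt(4501))^(1/3) + 2100^(1/3)*(49 + sqrt(4501))^(1/3))/140)


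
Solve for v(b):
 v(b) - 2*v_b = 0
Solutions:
 v(b) = C1*exp(b/2)


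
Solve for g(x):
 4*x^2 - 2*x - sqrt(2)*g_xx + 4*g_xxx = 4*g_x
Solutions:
 g(x) = C1 + C2*exp(x*(sqrt(2) + sqrt(66))/8) + C3*exp(x*(-sqrt(66) + sqrt(2))/8) + x^3/3 - sqrt(2)*x^2/4 - x^2/4 + sqrt(2)*x/8 + 9*x/4


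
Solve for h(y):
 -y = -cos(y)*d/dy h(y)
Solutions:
 h(y) = C1 + Integral(y/cos(y), y)


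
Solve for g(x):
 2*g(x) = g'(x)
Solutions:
 g(x) = C1*exp(2*x)


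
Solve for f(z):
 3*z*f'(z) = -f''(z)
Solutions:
 f(z) = C1 + C2*erf(sqrt(6)*z/2)


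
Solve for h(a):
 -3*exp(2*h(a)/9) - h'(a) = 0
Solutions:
 h(a) = 9*log(-sqrt(-1/(C1 - 3*a))) - 9*log(2)/2 + 9*log(3)
 h(a) = 9*log(-1/(C1 - 3*a))/2 - 9*log(2)/2 + 9*log(3)


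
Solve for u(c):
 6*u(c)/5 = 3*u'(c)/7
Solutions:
 u(c) = C1*exp(14*c/5)


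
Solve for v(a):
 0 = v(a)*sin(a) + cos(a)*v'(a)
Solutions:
 v(a) = C1*cos(a)


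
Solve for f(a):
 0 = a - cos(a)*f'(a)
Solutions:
 f(a) = C1 + Integral(a/cos(a), a)


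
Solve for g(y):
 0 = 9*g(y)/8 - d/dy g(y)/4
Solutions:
 g(y) = C1*exp(9*y/2)


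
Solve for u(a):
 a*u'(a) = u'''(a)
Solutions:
 u(a) = C1 + Integral(C2*airyai(a) + C3*airybi(a), a)


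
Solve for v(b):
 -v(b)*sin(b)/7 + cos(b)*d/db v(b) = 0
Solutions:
 v(b) = C1/cos(b)^(1/7)


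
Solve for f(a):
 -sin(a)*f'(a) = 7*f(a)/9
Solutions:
 f(a) = C1*(cos(a) + 1)^(7/18)/(cos(a) - 1)^(7/18)


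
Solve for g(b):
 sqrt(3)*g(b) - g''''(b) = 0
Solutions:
 g(b) = C1*exp(-3^(1/8)*b) + C2*exp(3^(1/8)*b) + C3*sin(3^(1/8)*b) + C4*cos(3^(1/8)*b)


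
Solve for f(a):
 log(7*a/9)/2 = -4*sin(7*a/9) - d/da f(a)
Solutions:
 f(a) = C1 - a*log(a)/2 - a*log(7)/2 + a/2 + a*log(3) + 36*cos(7*a/9)/7


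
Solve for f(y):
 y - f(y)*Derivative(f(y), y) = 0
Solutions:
 f(y) = -sqrt(C1 + y^2)
 f(y) = sqrt(C1 + y^2)


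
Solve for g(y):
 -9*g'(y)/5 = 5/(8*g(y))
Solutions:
 g(y) = -sqrt(C1 - 25*y)/6
 g(y) = sqrt(C1 - 25*y)/6


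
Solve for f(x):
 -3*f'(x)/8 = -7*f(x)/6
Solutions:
 f(x) = C1*exp(28*x/9)


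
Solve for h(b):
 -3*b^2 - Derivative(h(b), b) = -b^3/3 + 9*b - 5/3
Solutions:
 h(b) = C1 + b^4/12 - b^3 - 9*b^2/2 + 5*b/3


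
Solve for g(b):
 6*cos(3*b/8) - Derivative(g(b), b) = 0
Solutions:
 g(b) = C1 + 16*sin(3*b/8)


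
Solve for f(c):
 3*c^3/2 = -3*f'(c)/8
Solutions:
 f(c) = C1 - c^4


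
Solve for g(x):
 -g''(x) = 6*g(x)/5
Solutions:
 g(x) = C1*sin(sqrt(30)*x/5) + C2*cos(sqrt(30)*x/5)


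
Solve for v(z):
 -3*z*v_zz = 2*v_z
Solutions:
 v(z) = C1 + C2*z^(1/3)


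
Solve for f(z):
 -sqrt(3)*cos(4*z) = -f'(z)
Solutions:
 f(z) = C1 + sqrt(3)*sin(4*z)/4


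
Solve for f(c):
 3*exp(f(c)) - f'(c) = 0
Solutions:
 f(c) = log(-1/(C1 + 3*c))


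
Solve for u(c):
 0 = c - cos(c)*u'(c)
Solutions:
 u(c) = C1 + Integral(c/cos(c), c)


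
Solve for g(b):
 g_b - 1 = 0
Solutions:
 g(b) = C1 + b


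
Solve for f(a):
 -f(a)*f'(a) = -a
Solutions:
 f(a) = -sqrt(C1 + a^2)
 f(a) = sqrt(C1 + a^2)


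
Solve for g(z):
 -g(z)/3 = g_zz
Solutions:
 g(z) = C1*sin(sqrt(3)*z/3) + C2*cos(sqrt(3)*z/3)


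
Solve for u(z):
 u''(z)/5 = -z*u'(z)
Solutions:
 u(z) = C1 + C2*erf(sqrt(10)*z/2)


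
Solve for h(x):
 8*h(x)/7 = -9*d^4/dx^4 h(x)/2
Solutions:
 h(x) = (C1*sin(sqrt(6)*7^(3/4)*x/21) + C2*cos(sqrt(6)*7^(3/4)*x/21))*exp(-sqrt(6)*7^(3/4)*x/21) + (C3*sin(sqrt(6)*7^(3/4)*x/21) + C4*cos(sqrt(6)*7^(3/4)*x/21))*exp(sqrt(6)*7^(3/4)*x/21)


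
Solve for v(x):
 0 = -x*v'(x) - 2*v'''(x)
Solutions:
 v(x) = C1 + Integral(C2*airyai(-2^(2/3)*x/2) + C3*airybi(-2^(2/3)*x/2), x)


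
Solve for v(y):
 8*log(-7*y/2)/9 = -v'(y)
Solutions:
 v(y) = C1 - 8*y*log(-y)/9 + 8*y*(-log(7) + log(2) + 1)/9


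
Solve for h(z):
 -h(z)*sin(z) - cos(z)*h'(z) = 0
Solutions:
 h(z) = C1*cos(z)


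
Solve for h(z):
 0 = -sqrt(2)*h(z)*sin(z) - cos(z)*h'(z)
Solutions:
 h(z) = C1*cos(z)^(sqrt(2))


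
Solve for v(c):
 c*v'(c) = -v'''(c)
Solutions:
 v(c) = C1 + Integral(C2*airyai(-c) + C3*airybi(-c), c)


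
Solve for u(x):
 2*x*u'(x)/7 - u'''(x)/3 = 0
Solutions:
 u(x) = C1 + Integral(C2*airyai(6^(1/3)*7^(2/3)*x/7) + C3*airybi(6^(1/3)*7^(2/3)*x/7), x)


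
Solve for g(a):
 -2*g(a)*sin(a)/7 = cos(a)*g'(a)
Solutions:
 g(a) = C1*cos(a)^(2/7)


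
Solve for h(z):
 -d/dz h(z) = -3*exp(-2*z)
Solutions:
 h(z) = C1 - 3*exp(-2*z)/2


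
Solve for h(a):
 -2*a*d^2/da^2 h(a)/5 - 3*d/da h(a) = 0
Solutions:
 h(a) = C1 + C2/a^(13/2)


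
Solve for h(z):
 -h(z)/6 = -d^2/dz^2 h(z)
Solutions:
 h(z) = C1*exp(-sqrt(6)*z/6) + C2*exp(sqrt(6)*z/6)


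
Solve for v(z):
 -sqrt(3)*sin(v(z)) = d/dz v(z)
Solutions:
 v(z) = -acos((-C1 - exp(2*sqrt(3)*z))/(C1 - exp(2*sqrt(3)*z))) + 2*pi
 v(z) = acos((-C1 - exp(2*sqrt(3)*z))/(C1 - exp(2*sqrt(3)*z)))


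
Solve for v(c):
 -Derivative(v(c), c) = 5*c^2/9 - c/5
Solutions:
 v(c) = C1 - 5*c^3/27 + c^2/10


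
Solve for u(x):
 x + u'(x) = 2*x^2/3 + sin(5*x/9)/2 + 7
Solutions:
 u(x) = C1 + 2*x^3/9 - x^2/2 + 7*x - 9*cos(5*x/9)/10


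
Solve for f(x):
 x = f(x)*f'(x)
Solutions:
 f(x) = -sqrt(C1 + x^2)
 f(x) = sqrt(C1 + x^2)


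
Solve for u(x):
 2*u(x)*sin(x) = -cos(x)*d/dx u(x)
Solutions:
 u(x) = C1*cos(x)^2


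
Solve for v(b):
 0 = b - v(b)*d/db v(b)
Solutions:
 v(b) = -sqrt(C1 + b^2)
 v(b) = sqrt(C1 + b^2)


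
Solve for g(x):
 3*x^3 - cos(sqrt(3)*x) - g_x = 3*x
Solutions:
 g(x) = C1 + 3*x^4/4 - 3*x^2/2 - sqrt(3)*sin(sqrt(3)*x)/3


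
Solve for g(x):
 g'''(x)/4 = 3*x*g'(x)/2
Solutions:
 g(x) = C1 + Integral(C2*airyai(6^(1/3)*x) + C3*airybi(6^(1/3)*x), x)


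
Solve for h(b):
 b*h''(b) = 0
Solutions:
 h(b) = C1 + C2*b


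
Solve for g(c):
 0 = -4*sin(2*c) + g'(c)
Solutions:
 g(c) = C1 - 2*cos(2*c)


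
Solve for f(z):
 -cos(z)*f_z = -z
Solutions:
 f(z) = C1 + Integral(z/cos(z), z)


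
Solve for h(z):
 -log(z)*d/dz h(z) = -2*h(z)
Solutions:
 h(z) = C1*exp(2*li(z))


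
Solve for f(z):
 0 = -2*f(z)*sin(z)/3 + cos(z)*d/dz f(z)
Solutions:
 f(z) = C1/cos(z)^(2/3)


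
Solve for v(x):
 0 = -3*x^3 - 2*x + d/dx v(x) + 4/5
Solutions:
 v(x) = C1 + 3*x^4/4 + x^2 - 4*x/5


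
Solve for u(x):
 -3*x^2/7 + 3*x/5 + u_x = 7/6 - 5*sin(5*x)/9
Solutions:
 u(x) = C1 + x^3/7 - 3*x^2/10 + 7*x/6 + cos(5*x)/9


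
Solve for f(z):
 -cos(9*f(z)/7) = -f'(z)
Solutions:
 -z - 7*log(sin(9*f(z)/7) - 1)/18 + 7*log(sin(9*f(z)/7) + 1)/18 = C1


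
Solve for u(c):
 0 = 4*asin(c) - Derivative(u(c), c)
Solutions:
 u(c) = C1 + 4*c*asin(c) + 4*sqrt(1 - c^2)


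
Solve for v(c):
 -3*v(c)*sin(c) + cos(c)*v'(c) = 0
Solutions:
 v(c) = C1/cos(c)^3


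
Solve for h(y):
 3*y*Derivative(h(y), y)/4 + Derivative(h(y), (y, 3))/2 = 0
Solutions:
 h(y) = C1 + Integral(C2*airyai(-2^(2/3)*3^(1/3)*y/2) + C3*airybi(-2^(2/3)*3^(1/3)*y/2), y)


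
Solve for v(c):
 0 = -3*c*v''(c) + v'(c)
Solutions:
 v(c) = C1 + C2*c^(4/3)


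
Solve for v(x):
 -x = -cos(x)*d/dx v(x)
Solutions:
 v(x) = C1 + Integral(x/cos(x), x)


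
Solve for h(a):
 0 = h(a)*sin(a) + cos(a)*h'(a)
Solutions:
 h(a) = C1*cos(a)


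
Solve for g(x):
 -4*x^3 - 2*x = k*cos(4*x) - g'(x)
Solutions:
 g(x) = C1 + k*sin(4*x)/4 + x^4 + x^2


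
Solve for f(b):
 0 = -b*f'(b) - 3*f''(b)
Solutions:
 f(b) = C1 + C2*erf(sqrt(6)*b/6)


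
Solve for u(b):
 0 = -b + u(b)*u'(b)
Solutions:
 u(b) = -sqrt(C1 + b^2)
 u(b) = sqrt(C1 + b^2)


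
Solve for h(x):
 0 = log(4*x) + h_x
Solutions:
 h(x) = C1 - x*log(x) - x*log(4) + x


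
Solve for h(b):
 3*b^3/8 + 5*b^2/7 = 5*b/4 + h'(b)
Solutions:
 h(b) = C1 + 3*b^4/32 + 5*b^3/21 - 5*b^2/8


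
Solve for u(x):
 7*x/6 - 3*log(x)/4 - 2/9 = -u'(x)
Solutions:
 u(x) = C1 - 7*x^2/12 + 3*x*log(x)/4 - 19*x/36


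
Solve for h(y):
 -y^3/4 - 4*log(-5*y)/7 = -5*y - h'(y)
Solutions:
 h(y) = C1 + y^4/16 - 5*y^2/2 + 4*y*log(-y)/7 + 4*y*(-1 + log(5))/7


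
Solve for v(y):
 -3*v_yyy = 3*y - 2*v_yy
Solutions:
 v(y) = C1 + C2*y + C3*exp(2*y/3) + y^3/4 + 9*y^2/8


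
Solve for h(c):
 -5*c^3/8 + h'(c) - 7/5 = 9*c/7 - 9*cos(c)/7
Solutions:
 h(c) = C1 + 5*c^4/32 + 9*c^2/14 + 7*c/5 - 9*sin(c)/7


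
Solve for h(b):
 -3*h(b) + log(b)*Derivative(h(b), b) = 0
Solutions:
 h(b) = C1*exp(3*li(b))


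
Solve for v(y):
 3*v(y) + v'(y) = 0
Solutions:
 v(y) = C1*exp(-3*y)


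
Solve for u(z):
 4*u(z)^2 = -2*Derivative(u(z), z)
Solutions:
 u(z) = 1/(C1 + 2*z)


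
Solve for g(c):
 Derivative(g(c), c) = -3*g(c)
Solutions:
 g(c) = C1*exp(-3*c)


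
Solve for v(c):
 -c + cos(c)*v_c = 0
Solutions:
 v(c) = C1 + Integral(c/cos(c), c)


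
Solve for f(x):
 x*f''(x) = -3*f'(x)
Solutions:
 f(x) = C1 + C2/x^2


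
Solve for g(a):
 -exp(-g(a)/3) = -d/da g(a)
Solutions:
 g(a) = 3*log(C1 + a/3)


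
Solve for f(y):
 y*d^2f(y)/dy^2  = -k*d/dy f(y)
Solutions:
 f(y) = C1 + y^(1 - re(k))*(C2*sin(log(y)*Abs(im(k))) + C3*cos(log(y)*im(k)))


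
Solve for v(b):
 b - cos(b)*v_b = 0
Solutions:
 v(b) = C1 + Integral(b/cos(b), b)


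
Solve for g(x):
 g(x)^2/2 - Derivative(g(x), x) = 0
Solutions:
 g(x) = -2/(C1 + x)


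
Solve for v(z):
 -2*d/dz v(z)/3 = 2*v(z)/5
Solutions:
 v(z) = C1*exp(-3*z/5)


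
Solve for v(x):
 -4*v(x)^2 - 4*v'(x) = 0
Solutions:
 v(x) = 1/(C1 + x)


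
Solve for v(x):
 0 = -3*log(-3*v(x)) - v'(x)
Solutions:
 Integral(1/(log(-_y) + log(3)), (_y, v(x)))/3 = C1 - x


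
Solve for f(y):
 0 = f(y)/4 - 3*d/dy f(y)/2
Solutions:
 f(y) = C1*exp(y/6)


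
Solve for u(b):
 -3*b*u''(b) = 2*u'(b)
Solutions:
 u(b) = C1 + C2*b^(1/3)


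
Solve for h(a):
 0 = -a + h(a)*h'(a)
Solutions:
 h(a) = -sqrt(C1 + a^2)
 h(a) = sqrt(C1 + a^2)


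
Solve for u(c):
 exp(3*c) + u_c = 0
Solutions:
 u(c) = C1 - exp(3*c)/3


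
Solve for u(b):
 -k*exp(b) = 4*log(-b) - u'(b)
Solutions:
 u(b) = C1 + 4*b*log(-b) - 4*b + k*exp(b)


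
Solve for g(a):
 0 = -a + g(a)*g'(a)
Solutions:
 g(a) = -sqrt(C1 + a^2)
 g(a) = sqrt(C1 + a^2)


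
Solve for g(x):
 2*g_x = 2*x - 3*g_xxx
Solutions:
 g(x) = C1 + C2*sin(sqrt(6)*x/3) + C3*cos(sqrt(6)*x/3) + x^2/2


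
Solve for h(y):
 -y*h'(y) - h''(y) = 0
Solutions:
 h(y) = C1 + C2*erf(sqrt(2)*y/2)


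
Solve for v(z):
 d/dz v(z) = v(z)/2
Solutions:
 v(z) = C1*exp(z/2)


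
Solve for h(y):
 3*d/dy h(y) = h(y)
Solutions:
 h(y) = C1*exp(y/3)


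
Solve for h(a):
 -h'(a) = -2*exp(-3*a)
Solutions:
 h(a) = C1 - 2*exp(-3*a)/3


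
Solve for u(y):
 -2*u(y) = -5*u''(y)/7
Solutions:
 u(y) = C1*exp(-sqrt(70)*y/5) + C2*exp(sqrt(70)*y/5)


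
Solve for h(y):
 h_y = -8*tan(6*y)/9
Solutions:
 h(y) = C1 + 4*log(cos(6*y))/27


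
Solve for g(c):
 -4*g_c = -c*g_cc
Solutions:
 g(c) = C1 + C2*c^5


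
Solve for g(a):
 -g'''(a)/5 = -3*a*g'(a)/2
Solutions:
 g(a) = C1 + Integral(C2*airyai(15^(1/3)*2^(2/3)*a/2) + C3*airybi(15^(1/3)*2^(2/3)*a/2), a)


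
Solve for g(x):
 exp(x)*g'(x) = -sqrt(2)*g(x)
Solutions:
 g(x) = C1*exp(sqrt(2)*exp(-x))


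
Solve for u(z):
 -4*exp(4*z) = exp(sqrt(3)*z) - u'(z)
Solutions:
 u(z) = C1 + exp(4*z) + sqrt(3)*exp(sqrt(3)*z)/3


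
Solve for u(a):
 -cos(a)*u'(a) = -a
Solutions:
 u(a) = C1 + Integral(a/cos(a), a)


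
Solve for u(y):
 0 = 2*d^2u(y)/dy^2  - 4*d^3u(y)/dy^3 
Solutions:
 u(y) = C1 + C2*y + C3*exp(y/2)


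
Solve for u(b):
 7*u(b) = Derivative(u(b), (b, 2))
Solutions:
 u(b) = C1*exp(-sqrt(7)*b) + C2*exp(sqrt(7)*b)


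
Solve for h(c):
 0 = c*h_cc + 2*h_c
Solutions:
 h(c) = C1 + C2/c


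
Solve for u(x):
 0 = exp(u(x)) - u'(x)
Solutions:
 u(x) = log(-1/(C1 + x))


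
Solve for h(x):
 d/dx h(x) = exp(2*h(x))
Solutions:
 h(x) = log(-sqrt(-1/(C1 + x))) - log(2)/2
 h(x) = log(-1/(C1 + x))/2 - log(2)/2


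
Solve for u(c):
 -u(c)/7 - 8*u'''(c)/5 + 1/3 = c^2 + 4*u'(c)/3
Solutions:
 u(c) = C1*exp(70^(1/3)*c*(-28*5^(1/3)/(27 + sqrt(8569))^(1/3) + 14^(1/3)*(27 + sqrt(8569))^(1/3))/168)*sin(sqrt(3)*70^(1/3)*c*(28*5^(1/3)/(27 + sqrt(8569))^(1/3) + 14^(1/3)*(27 + sqrt(8569))^(1/3))/168) + C2*exp(70^(1/3)*c*(-28*5^(1/3)/(27 + sqrt(8569))^(1/3) + 14^(1/3)*(27 + sqrt(8569))^(1/3))/168)*cos(sqrt(3)*70^(1/3)*c*(28*5^(1/3)/(27 + sqrt(8569))^(1/3) + 14^(1/3)*(27 + sqrt(8569))^(1/3))/168) + C3*exp(-70^(1/3)*c*(-28*5^(1/3)/(27 + sqrt(8569))^(1/3) + 14^(1/3)*(27 + sqrt(8569))^(1/3))/84) - 7*c^2 + 392*c/3 - 10955/9


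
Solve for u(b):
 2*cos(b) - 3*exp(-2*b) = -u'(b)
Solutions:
 u(b) = C1 - 2*sin(b) - 3*exp(-2*b)/2


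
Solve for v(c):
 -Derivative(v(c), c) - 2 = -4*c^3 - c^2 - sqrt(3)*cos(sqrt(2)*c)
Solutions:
 v(c) = C1 + c^4 + c^3/3 - 2*c + sqrt(6)*sin(sqrt(2)*c)/2


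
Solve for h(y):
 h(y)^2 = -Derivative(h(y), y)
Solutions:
 h(y) = 1/(C1 + y)


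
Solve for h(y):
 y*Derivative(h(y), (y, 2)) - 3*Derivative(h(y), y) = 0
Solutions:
 h(y) = C1 + C2*y^4


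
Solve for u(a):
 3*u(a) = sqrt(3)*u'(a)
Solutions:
 u(a) = C1*exp(sqrt(3)*a)


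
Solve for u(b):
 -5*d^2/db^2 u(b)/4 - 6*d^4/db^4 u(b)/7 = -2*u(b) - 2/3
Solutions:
 u(b) = C1*exp(-sqrt(3)*b*sqrt(-35 + sqrt(6601))/12) + C2*exp(sqrt(3)*b*sqrt(-35 + sqrt(6601))/12) + C3*sin(sqrt(3)*b*sqrt(35 + sqrt(6601))/12) + C4*cos(sqrt(3)*b*sqrt(35 + sqrt(6601))/12) - 1/3


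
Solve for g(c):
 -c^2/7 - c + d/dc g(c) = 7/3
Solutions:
 g(c) = C1 + c^3/21 + c^2/2 + 7*c/3


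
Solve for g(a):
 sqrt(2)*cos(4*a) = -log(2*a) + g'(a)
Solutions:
 g(a) = C1 + a*log(a) - a + a*log(2) + sqrt(2)*sin(4*a)/4


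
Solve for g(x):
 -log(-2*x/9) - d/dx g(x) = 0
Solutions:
 g(x) = C1 - x*log(-x) + x*(-log(2) + 1 + 2*log(3))


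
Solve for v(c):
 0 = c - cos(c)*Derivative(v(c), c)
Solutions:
 v(c) = C1 + Integral(c/cos(c), c)


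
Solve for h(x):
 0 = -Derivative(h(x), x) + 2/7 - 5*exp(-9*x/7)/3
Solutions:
 h(x) = C1 + 2*x/7 + 35*exp(-9*x/7)/27


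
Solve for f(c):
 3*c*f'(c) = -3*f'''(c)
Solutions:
 f(c) = C1 + Integral(C2*airyai(-c) + C3*airybi(-c), c)


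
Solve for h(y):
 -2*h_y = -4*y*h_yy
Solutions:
 h(y) = C1 + C2*y^(3/2)


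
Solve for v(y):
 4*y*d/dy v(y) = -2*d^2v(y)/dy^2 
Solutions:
 v(y) = C1 + C2*erf(y)


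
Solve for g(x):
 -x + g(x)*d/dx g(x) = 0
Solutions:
 g(x) = -sqrt(C1 + x^2)
 g(x) = sqrt(C1 + x^2)


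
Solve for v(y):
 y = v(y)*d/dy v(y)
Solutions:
 v(y) = -sqrt(C1 + y^2)
 v(y) = sqrt(C1 + y^2)


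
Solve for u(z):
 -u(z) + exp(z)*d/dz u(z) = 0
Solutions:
 u(z) = C1*exp(-exp(-z))


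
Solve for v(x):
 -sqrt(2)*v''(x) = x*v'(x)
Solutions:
 v(x) = C1 + C2*erf(2^(1/4)*x/2)


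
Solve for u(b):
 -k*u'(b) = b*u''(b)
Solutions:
 u(b) = C1 + b^(1 - re(k))*(C2*sin(log(b)*Abs(im(k))) + C3*cos(log(b)*im(k)))


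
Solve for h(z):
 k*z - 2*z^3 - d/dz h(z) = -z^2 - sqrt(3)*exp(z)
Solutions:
 h(z) = C1 + k*z^2/2 - z^4/2 + z^3/3 + sqrt(3)*exp(z)


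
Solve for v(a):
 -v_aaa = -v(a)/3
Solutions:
 v(a) = C3*exp(3^(2/3)*a/3) + (C1*sin(3^(1/6)*a/2) + C2*cos(3^(1/6)*a/2))*exp(-3^(2/3)*a/6)


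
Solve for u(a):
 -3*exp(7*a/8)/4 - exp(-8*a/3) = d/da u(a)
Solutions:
 u(a) = C1 - 6*exp(7*a/8)/7 + 3*exp(-8*a/3)/8


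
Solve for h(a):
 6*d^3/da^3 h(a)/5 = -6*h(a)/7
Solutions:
 h(a) = C3*exp(-5^(1/3)*7^(2/3)*a/7) + (C1*sin(sqrt(3)*5^(1/3)*7^(2/3)*a/14) + C2*cos(sqrt(3)*5^(1/3)*7^(2/3)*a/14))*exp(5^(1/3)*7^(2/3)*a/14)


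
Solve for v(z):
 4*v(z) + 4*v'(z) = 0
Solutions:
 v(z) = C1*exp(-z)


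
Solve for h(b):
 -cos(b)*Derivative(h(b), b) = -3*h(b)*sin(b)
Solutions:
 h(b) = C1/cos(b)^3


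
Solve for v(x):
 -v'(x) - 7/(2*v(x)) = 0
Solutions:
 v(x) = -sqrt(C1 - 7*x)
 v(x) = sqrt(C1 - 7*x)


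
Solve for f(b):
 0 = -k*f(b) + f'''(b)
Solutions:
 f(b) = C1*exp(b*k^(1/3)) + C2*exp(b*k^(1/3)*(-1 + sqrt(3)*I)/2) + C3*exp(-b*k^(1/3)*(1 + sqrt(3)*I)/2)


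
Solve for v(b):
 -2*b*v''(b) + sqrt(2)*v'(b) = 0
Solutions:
 v(b) = C1 + C2*b^(sqrt(2)/2 + 1)


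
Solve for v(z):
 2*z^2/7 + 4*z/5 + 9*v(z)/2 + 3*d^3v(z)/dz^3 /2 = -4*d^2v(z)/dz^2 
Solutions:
 v(z) = C3*exp(-3*z) - 4*z^2/63 - 8*z/45 + (C1*sin(sqrt(35)*z/6) + C2*cos(sqrt(35)*z/6))*exp(z/6) + 64/567


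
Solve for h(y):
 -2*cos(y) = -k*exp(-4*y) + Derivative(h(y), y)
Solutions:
 h(y) = C1 - k*exp(-4*y)/4 - 2*sin(y)


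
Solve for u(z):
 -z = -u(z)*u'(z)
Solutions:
 u(z) = -sqrt(C1 + z^2)
 u(z) = sqrt(C1 + z^2)


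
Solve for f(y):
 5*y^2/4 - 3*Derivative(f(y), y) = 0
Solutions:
 f(y) = C1 + 5*y^3/36


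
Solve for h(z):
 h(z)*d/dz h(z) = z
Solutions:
 h(z) = -sqrt(C1 + z^2)
 h(z) = sqrt(C1 + z^2)


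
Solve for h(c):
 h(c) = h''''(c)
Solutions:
 h(c) = C1*exp(-c) + C2*exp(c) + C3*sin(c) + C4*cos(c)


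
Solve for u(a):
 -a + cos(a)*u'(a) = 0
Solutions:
 u(a) = C1 + Integral(a/cos(a), a)


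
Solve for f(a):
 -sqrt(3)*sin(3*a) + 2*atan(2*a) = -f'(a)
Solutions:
 f(a) = C1 - 2*a*atan(2*a) + log(4*a^2 + 1)/2 - sqrt(3)*cos(3*a)/3


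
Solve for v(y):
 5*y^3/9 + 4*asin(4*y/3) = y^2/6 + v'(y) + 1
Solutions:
 v(y) = C1 + 5*y^4/36 - y^3/18 + 4*y*asin(4*y/3) - y + sqrt(9 - 16*y^2)


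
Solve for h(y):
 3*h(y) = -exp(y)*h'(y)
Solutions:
 h(y) = C1*exp(3*exp(-y))


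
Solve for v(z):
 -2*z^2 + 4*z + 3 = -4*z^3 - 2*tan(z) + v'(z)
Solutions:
 v(z) = C1 + z^4 - 2*z^3/3 + 2*z^2 + 3*z - 2*log(cos(z))


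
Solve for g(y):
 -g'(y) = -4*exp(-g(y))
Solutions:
 g(y) = log(C1 + 4*y)


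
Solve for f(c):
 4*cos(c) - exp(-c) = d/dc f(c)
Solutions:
 f(c) = C1 + 4*sin(c) + exp(-c)


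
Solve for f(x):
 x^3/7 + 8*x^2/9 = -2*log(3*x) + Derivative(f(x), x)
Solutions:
 f(x) = C1 + x^4/28 + 8*x^3/27 + 2*x*log(x) - 2*x + x*log(9)


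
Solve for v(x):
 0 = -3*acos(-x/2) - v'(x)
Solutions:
 v(x) = C1 - 3*x*acos(-x/2) - 3*sqrt(4 - x^2)


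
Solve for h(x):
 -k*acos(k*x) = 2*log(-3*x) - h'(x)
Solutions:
 h(x) = C1 + k*Piecewise((x*acos(k*x) - sqrt(-k^2*x^2 + 1)/k, Ne(k, 0)), (pi*x/2, True)) + 2*x*log(-x) - 2*x + 2*x*log(3)


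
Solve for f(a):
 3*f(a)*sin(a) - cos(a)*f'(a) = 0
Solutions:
 f(a) = C1/cos(a)^3


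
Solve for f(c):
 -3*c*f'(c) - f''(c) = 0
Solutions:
 f(c) = C1 + C2*erf(sqrt(6)*c/2)


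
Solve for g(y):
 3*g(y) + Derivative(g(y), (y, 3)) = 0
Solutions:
 g(y) = C3*exp(-3^(1/3)*y) + (C1*sin(3^(5/6)*y/2) + C2*cos(3^(5/6)*y/2))*exp(3^(1/3)*y/2)


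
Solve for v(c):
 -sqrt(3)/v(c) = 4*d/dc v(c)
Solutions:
 v(c) = -sqrt(C1 - 2*sqrt(3)*c)/2
 v(c) = sqrt(C1 - 2*sqrt(3)*c)/2


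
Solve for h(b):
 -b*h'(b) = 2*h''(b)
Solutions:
 h(b) = C1 + C2*erf(b/2)


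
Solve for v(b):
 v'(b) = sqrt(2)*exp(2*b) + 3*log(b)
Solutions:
 v(b) = C1 + 3*b*log(b) - 3*b + sqrt(2)*exp(2*b)/2


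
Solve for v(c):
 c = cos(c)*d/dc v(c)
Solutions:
 v(c) = C1 + Integral(c/cos(c), c)


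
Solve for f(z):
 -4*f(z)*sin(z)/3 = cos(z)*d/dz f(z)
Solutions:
 f(z) = C1*cos(z)^(4/3)


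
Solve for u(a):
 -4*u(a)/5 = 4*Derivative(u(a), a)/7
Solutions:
 u(a) = C1*exp(-7*a/5)


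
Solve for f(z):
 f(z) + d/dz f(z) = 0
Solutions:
 f(z) = C1*exp(-z)


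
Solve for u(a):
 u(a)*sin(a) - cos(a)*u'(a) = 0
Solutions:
 u(a) = C1/cos(a)


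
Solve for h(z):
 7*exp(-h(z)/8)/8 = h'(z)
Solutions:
 h(z) = 8*log(C1 + 7*z/64)


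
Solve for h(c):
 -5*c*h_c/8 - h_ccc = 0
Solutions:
 h(c) = C1 + Integral(C2*airyai(-5^(1/3)*c/2) + C3*airybi(-5^(1/3)*c/2), c)


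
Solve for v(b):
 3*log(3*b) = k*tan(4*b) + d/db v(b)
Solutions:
 v(b) = C1 + 3*b*log(b) - 3*b + 3*b*log(3) + k*log(cos(4*b))/4


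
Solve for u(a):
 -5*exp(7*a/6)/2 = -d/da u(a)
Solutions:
 u(a) = C1 + 15*exp(7*a/6)/7


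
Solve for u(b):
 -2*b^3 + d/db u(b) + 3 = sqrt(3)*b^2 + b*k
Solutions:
 u(b) = C1 + b^4/2 + sqrt(3)*b^3/3 + b^2*k/2 - 3*b


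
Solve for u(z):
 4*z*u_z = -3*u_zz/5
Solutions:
 u(z) = C1 + C2*erf(sqrt(30)*z/3)


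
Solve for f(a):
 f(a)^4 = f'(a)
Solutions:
 f(a) = (-1/(C1 + 3*a))^(1/3)
 f(a) = (-1/(C1 + a))^(1/3)*(-3^(2/3) - 3*3^(1/6)*I)/6
 f(a) = (-1/(C1 + a))^(1/3)*(-3^(2/3) + 3*3^(1/6)*I)/6


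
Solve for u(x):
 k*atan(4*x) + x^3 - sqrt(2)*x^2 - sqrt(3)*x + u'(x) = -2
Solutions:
 u(x) = C1 - k*(x*atan(4*x) - log(16*x^2 + 1)/8) - x^4/4 + sqrt(2)*x^3/3 + sqrt(3)*x^2/2 - 2*x


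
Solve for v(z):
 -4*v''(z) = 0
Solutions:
 v(z) = C1 + C2*z


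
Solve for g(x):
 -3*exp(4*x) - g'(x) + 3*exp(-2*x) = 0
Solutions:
 g(x) = C1 - 3*exp(4*x)/4 - 3*exp(-2*x)/2


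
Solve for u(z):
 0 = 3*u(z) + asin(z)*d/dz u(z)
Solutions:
 u(z) = C1*exp(-3*Integral(1/asin(z), z))


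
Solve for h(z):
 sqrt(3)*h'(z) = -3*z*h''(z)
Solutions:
 h(z) = C1 + C2*z^(1 - sqrt(3)/3)


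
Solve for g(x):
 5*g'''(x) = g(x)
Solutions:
 g(x) = C3*exp(5^(2/3)*x/5) + (C1*sin(sqrt(3)*5^(2/3)*x/10) + C2*cos(sqrt(3)*5^(2/3)*x/10))*exp(-5^(2/3)*x/10)


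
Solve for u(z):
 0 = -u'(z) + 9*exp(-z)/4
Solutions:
 u(z) = C1 - 9*exp(-z)/4


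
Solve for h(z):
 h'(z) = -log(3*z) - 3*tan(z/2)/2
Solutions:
 h(z) = C1 - z*log(z) - z*log(3) + z + 3*log(cos(z/2))


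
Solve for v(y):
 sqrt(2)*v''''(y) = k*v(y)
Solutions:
 v(y) = C1*exp(-2^(7/8)*k^(1/4)*y/2) + C2*exp(2^(7/8)*k^(1/4)*y/2) + C3*exp(-2^(7/8)*I*k^(1/4)*y/2) + C4*exp(2^(7/8)*I*k^(1/4)*y/2)


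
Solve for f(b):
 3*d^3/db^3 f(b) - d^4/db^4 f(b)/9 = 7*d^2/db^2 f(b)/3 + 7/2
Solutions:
 f(b) = C1 + C2*b + C3*exp(b*(27 - sqrt(645))/2) + C4*exp(b*(sqrt(645) + 27)/2) - 3*b^2/4
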